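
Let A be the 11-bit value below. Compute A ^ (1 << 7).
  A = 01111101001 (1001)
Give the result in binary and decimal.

Mask = 1 << 7 = 00010000000
Bit 7 of A is 1; XOR with the mask flips it to 0.
  01111101001
^ 00010000000
-------------
  01101101001

Answer: 01101101001 (873)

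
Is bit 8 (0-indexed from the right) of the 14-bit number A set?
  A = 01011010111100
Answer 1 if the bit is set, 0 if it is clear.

Bit 8 is the 9th from the right.
  01011010111100
       ^
That bit is 0.

Answer: 0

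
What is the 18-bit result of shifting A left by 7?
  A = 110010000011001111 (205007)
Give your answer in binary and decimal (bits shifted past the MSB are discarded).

Shift left by 7: drop the top 7 bit(s), append 7 zero(s) on the right.
  110010000011001111  ->  discard [1100100], keep [00011001111], append 0000000
= 000110011110000000

Answer: 000110011110000000 (26496)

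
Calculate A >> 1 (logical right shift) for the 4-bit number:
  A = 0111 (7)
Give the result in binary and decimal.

Logical shift right by 1: drop the bottom 1 bit(s), prepend 1 zero(s) on the left.
  0111  ->  keep [011], discard [1], prepend 0
= 0011

Answer: 0011 (3)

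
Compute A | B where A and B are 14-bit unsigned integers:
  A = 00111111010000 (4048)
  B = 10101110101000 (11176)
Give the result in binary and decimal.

Apply | to each column (1 where either bit is 1):
  00111111010000
| 10101110101000
----------------
  10111111111000

Answer: 10111111111000 (12280)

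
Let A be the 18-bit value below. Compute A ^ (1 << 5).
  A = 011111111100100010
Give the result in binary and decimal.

Mask = 1 << 5 = 000000000000100000
Bit 5 of A is 1; XOR with the mask flips it to 0.
  011111111100100010
^ 000000000000100000
--------------------
  011111111100000010

Answer: 011111111100000010 (130818)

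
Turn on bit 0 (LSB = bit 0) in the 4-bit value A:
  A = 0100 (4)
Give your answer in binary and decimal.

Mask = 1 << 0 = 0001
Bit 0 of A is 0, so OR-ing with the mask flips it to 1.
  0100
| 0001
------
  0101

Answer: 0101 (5)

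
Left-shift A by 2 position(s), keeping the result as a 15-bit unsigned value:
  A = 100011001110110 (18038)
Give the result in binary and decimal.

Shift left by 2: drop the top 2 bit(s), append 2 zero(s) on the right.
  100011001110110  ->  discard [10], keep [0011001110110], append 00
= 001100111011000

Answer: 001100111011000 (6616)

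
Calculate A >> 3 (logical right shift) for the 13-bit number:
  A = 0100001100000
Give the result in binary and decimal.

Logical shift right by 3: drop the bottom 3 bit(s), prepend 3 zero(s) on the left.
  0100001100000  ->  keep [0100001100], discard [000], prepend 000
= 0000100001100

Answer: 0000100001100 (268)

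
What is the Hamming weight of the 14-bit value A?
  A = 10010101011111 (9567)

10010101011111
1-bits at positions (from bit 0 = LSB): 0, 1, 2, 3, 4, 6, 8, 10, 13
Count = 9

Answer: 9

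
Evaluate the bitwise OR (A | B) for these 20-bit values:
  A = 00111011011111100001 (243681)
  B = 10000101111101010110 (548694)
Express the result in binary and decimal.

Apply | to each column (1 where either bit is 1):
  00111011011111100001
| 10000101111101010110
----------------------
  10111111111111110111

Answer: 10111111111111110111 (786423)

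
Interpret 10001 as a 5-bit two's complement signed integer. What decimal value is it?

MSB is 1, so the value is negative. Find the magnitude:
1. Invert bits:  01110
2. Add 1:        01111  = 15
3. Apply sign:   -15

Answer: -15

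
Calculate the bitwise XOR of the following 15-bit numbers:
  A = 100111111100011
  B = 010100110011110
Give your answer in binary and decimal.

Apply ^ to each column (1 where bits differ):
  100111111100011
^ 010100110011110
-----------------
  110011001111101

Answer: 110011001111101 (26237)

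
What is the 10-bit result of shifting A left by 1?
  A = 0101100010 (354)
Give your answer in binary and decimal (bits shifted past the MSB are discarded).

Shift left by 1: drop the top 1 bit(s), append 1 zero(s) on the right.
  0101100010  ->  discard [0], keep [101100010], append 0
= 1011000100

Answer: 1011000100 (708)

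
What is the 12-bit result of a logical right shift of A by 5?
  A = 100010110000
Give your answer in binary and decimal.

Logical shift right by 5: drop the bottom 5 bit(s), prepend 5 zero(s) on the left.
  100010110000  ->  keep [1000101], discard [10000], prepend 00000
= 000001000101

Answer: 000001000101 (69)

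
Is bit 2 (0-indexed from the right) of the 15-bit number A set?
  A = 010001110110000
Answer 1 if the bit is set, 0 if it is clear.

Bit 2 is the 3rd from the right.
  010001110110000
              ^
That bit is 0.

Answer: 0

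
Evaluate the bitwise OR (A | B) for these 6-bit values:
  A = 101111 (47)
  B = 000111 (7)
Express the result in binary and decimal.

Apply | to each column (1 where either bit is 1):
  101111
| 000111
--------
  101111

Answer: 101111 (47)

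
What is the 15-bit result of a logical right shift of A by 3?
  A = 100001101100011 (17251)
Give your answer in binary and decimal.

Logical shift right by 3: drop the bottom 3 bit(s), prepend 3 zero(s) on the left.
  100001101100011  ->  keep [100001101100], discard [011], prepend 000
= 000100001101100

Answer: 000100001101100 (2156)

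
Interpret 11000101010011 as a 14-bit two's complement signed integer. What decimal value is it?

MSB is 1, so the value is negative. Find the magnitude:
1. Invert bits:  00111010101100
2. Add 1:        00111010101101  = 3757
3. Apply sign:   -3757

Answer: -3757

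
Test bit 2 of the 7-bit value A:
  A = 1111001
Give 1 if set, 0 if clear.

Bit 2 is the 3rd from the right.
  1111001
      ^
That bit is 0.

Answer: 0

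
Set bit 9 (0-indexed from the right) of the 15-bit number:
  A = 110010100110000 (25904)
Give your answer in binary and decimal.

Mask = 1 << 9 = 000001000000000
Bit 9 of A is 0, so OR-ing with the mask flips it to 1.
  110010100110000
| 000001000000000
-----------------
  110011100110000

Answer: 110011100110000 (26416)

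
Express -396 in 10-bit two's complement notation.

1. Binary of +396:  0110001100
2. Invert bits:     1001110011
3. Add 1:           1001110100

Answer: 1001110100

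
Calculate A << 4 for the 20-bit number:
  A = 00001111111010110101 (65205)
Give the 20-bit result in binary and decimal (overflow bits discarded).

Shift left by 4: drop the top 4 bit(s), append 4 zero(s) on the right.
  00001111111010110101  ->  discard [0000], keep [1111111010110101], append 0000
= 11111110101101010000

Answer: 11111110101101010000 (1043280)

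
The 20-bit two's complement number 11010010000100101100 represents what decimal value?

MSB is 1, so the value is negative. Find the magnitude:
1. Invert bits:  00101101111011010011
2. Add 1:        00101101111011010100  = 188116
3. Apply sign:   -188116

Answer: -188116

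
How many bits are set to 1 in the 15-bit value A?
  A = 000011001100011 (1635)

000011001100011
1-bits at positions (from bit 0 = LSB): 0, 1, 5, 6, 9, 10
Count = 6

Answer: 6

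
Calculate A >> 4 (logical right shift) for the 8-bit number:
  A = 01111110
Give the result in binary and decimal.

Logical shift right by 4: drop the bottom 4 bit(s), prepend 4 zero(s) on the left.
  01111110  ->  keep [0111], discard [1110], prepend 0000
= 00000111

Answer: 00000111 (7)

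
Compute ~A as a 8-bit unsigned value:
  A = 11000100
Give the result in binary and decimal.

Flip each bit (0->1, 1->0):
  11000100
  00111011

Answer: 00111011 (59)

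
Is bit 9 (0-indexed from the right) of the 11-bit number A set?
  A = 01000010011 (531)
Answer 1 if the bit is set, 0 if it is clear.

Bit 9 is the 10th from the right.
  01000010011
   ^
That bit is 1.

Answer: 1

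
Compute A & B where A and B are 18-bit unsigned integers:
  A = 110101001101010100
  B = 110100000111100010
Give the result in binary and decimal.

Apply & to each column (1 only where both bits are 1):
  110101001101010100
& 110100000111100010
--------------------
  110100000101000000

Answer: 110100000101000000 (213312)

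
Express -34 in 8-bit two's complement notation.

1. Binary of +34:  00100010
2. Invert bits:     11011101
3. Add 1:           11011110

Answer: 11011110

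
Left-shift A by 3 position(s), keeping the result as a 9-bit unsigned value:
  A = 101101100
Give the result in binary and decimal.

Shift left by 3: drop the top 3 bit(s), append 3 zero(s) on the right.
  101101100  ->  discard [101], keep [101100], append 000
= 101100000

Answer: 101100000 (352)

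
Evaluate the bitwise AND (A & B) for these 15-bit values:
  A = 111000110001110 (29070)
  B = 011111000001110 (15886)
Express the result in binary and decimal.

Apply & to each column (1 only where both bits are 1):
  111000110001110
& 011111000001110
-----------------
  011000000001110

Answer: 011000000001110 (12302)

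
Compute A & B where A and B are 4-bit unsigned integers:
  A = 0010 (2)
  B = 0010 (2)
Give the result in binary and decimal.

Apply & to each column (1 only where both bits are 1):
  0010
& 0010
------
  0010

Answer: 0010 (2)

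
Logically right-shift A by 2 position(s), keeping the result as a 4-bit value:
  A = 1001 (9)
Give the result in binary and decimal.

Logical shift right by 2: drop the bottom 2 bit(s), prepend 2 zero(s) on the left.
  1001  ->  keep [10], discard [01], prepend 00
= 0010

Answer: 0010 (2)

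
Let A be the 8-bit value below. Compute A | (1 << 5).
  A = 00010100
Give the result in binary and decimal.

Mask = 1 << 5 = 00100000
Bit 5 of A is 0, so OR-ing with the mask flips it to 1.
  00010100
| 00100000
----------
  00110100

Answer: 00110100 (52)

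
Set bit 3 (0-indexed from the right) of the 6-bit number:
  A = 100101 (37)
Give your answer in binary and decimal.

Mask = 1 << 3 = 001000
Bit 3 of A is 0, so OR-ing with the mask flips it to 1.
  100101
| 001000
--------
  101101

Answer: 101101 (45)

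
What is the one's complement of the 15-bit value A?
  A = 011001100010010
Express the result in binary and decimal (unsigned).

Flip each bit (0->1, 1->0):
  011001100010010
  100110011101101

Answer: 100110011101101 (19693)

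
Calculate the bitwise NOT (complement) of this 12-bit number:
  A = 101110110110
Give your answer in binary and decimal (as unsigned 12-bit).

Flip each bit (0->1, 1->0):
  101110110110
  010001001001

Answer: 010001001001 (1097)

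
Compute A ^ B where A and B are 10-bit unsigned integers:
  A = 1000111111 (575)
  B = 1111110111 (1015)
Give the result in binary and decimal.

Apply ^ to each column (1 where bits differ):
  1000111111
^ 1111110111
------------
  0111001000

Answer: 0111001000 (456)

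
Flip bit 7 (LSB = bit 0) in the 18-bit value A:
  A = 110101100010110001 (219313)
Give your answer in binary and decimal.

Mask = 1 << 7 = 000000000010000000
Bit 7 of A is 1; XOR with the mask flips it to 0.
  110101100010110001
^ 000000000010000000
--------------------
  110101100000110001

Answer: 110101100000110001 (219185)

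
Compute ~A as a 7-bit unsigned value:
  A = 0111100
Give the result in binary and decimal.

Flip each bit (0->1, 1->0):
  0111100
  1000011

Answer: 1000011 (67)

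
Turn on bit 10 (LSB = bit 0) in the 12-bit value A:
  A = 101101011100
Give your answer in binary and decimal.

Mask = 1 << 10 = 010000000000
Bit 10 of A is 0, so OR-ing with the mask flips it to 1.
  101101011100
| 010000000000
--------------
  111101011100

Answer: 111101011100 (3932)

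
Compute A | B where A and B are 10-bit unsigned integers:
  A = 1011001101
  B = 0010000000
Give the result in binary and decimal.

Apply | to each column (1 where either bit is 1):
  1011001101
| 0010000000
------------
  1011001101

Answer: 1011001101 (717)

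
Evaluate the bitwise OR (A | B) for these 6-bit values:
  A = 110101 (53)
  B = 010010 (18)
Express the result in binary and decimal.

Apply | to each column (1 where either bit is 1):
  110101
| 010010
--------
  110111

Answer: 110111 (55)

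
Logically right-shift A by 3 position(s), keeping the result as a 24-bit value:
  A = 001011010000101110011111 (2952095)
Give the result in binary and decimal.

Logical shift right by 3: drop the bottom 3 bit(s), prepend 3 zero(s) on the left.
  001011010000101110011111  ->  keep [001011010000101110011], discard [111], prepend 000
= 000001011010000101110011

Answer: 000001011010000101110011 (369011)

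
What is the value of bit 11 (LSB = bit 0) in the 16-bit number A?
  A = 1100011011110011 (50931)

Bit 11 is the 12th from the right.
  1100011011110011
      ^
That bit is 0.

Answer: 0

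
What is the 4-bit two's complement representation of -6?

1. Binary of +6:  0110
2. Invert bits:     1001
3. Add 1:           1010

Answer: 1010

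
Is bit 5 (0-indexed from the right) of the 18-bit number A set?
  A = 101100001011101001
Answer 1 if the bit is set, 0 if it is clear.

Bit 5 is the 6th from the right.
  101100001011101001
              ^
That bit is 1.

Answer: 1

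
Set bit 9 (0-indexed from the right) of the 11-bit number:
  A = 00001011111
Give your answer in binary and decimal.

Mask = 1 << 9 = 01000000000
Bit 9 of A is 0, so OR-ing with the mask flips it to 1.
  00001011111
| 01000000000
-------------
  01001011111

Answer: 01001011111 (607)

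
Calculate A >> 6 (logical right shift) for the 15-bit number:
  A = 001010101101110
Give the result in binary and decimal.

Logical shift right by 6: drop the bottom 6 bit(s), prepend 6 zero(s) on the left.
  001010101101110  ->  keep [001010101], discard [101110], prepend 000000
= 000000001010101

Answer: 000000001010101 (85)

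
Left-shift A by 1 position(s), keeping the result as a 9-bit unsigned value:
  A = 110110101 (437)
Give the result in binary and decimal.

Shift left by 1: drop the top 1 bit(s), append 1 zero(s) on the right.
  110110101  ->  discard [1], keep [10110101], append 0
= 101101010

Answer: 101101010 (362)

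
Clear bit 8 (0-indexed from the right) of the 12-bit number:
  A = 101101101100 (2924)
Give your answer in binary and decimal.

Mask = ~(1 << 8) = 111011111111
Bit 8 of A is 1, so AND-ing with the mask clears it to 0.
  101101101100
& 111011111111
--------------
  101001101100

Answer: 101001101100 (2668)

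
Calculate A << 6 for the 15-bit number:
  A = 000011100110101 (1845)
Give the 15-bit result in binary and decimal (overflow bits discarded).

Shift left by 6: drop the top 6 bit(s), append 6 zero(s) on the right.
  000011100110101  ->  discard [000011], keep [100110101], append 000000
= 100110101000000

Answer: 100110101000000 (19776)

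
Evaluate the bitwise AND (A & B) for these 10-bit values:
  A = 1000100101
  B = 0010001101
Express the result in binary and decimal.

Apply & to each column (1 only where both bits are 1):
  1000100101
& 0010001101
------------
  0000000101

Answer: 0000000101 (5)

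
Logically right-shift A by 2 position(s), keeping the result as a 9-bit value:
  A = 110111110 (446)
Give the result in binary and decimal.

Logical shift right by 2: drop the bottom 2 bit(s), prepend 2 zero(s) on the left.
  110111110  ->  keep [1101111], discard [10], prepend 00
= 001101111

Answer: 001101111 (111)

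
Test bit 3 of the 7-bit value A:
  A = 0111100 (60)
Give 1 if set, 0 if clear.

Bit 3 is the 4th from the right.
  0111100
     ^
That bit is 1.

Answer: 1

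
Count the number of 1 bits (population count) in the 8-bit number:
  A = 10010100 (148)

10010100
1-bits at positions (from bit 0 = LSB): 2, 4, 7
Count = 3

Answer: 3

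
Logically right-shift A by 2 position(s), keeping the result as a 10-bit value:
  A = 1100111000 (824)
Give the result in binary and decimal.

Logical shift right by 2: drop the bottom 2 bit(s), prepend 2 zero(s) on the left.
  1100111000  ->  keep [11001110], discard [00], prepend 00
= 0011001110

Answer: 0011001110 (206)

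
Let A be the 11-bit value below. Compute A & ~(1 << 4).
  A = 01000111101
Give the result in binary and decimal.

Mask = ~(1 << 4) = 11111101111
Bit 4 of A is 1, so AND-ing with the mask clears it to 0.
  01000111101
& 11111101111
-------------
  01000101101

Answer: 01000101101 (557)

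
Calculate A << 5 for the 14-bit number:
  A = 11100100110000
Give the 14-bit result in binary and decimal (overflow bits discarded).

Shift left by 5: drop the top 5 bit(s), append 5 zero(s) on the right.
  11100100110000  ->  discard [11100], keep [100110000], append 00000
= 10011000000000

Answer: 10011000000000 (9728)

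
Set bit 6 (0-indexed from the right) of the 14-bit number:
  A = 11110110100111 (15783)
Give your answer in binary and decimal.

Mask = 1 << 6 = 00000001000000
Bit 6 of A is 0, so OR-ing with the mask flips it to 1.
  11110110100111
| 00000001000000
----------------
  11110111100111

Answer: 11110111100111 (15847)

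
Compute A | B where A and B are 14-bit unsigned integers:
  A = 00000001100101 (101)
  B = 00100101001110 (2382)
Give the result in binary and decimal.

Apply | to each column (1 where either bit is 1):
  00000001100101
| 00100101001110
----------------
  00100101101111

Answer: 00100101101111 (2415)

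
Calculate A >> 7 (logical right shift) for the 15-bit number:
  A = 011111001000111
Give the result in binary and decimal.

Logical shift right by 7: drop the bottom 7 bit(s), prepend 7 zero(s) on the left.
  011111001000111  ->  keep [01111100], discard [1000111], prepend 0000000
= 000000001111100

Answer: 000000001111100 (124)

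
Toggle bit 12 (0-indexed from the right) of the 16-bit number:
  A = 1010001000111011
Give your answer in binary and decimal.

Mask = 1 << 12 = 0001000000000000
Bit 12 of A is 0; XOR with the mask flips it to 1.
  1010001000111011
^ 0001000000000000
------------------
  1011001000111011

Answer: 1011001000111011 (45627)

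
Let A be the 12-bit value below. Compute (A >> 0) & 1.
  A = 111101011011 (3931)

Bit 0 is the 1st from the right.
  111101011011
             ^
That bit is 1.

Answer: 1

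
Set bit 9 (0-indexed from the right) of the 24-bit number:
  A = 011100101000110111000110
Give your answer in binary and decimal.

Mask = 1 << 9 = 000000000000001000000000
Bit 9 of A is 0, so OR-ing with the mask flips it to 1.
  011100101000110111000110
| 000000000000001000000000
--------------------------
  011100101000111111000110

Answer: 011100101000111111000110 (7507910)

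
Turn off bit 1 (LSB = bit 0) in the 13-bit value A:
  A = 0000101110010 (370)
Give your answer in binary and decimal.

Mask = ~(1 << 1) = 1111111111101
Bit 1 of A is 1, so AND-ing with the mask clears it to 0.
  0000101110010
& 1111111111101
---------------
  0000101110000

Answer: 0000101110000 (368)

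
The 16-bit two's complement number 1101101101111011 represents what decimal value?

MSB is 1, so the value is negative. Find the magnitude:
1. Invert bits:  0010010010000100
2. Add 1:        0010010010000101  = 9349
3. Apply sign:   -9349

Answer: -9349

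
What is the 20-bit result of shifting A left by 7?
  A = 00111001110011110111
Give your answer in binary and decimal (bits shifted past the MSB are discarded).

Shift left by 7: drop the top 7 bit(s), append 7 zero(s) on the right.
  00111001110011110111  ->  discard [0011100], keep [1110011110111], append 0000000
= 11100111101110000000

Answer: 11100111101110000000 (949120)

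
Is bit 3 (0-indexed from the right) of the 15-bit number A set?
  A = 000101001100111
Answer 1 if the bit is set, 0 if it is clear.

Bit 3 is the 4th from the right.
  000101001100111
             ^
That bit is 0.

Answer: 0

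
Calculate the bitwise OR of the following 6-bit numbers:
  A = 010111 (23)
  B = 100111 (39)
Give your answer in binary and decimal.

Apply | to each column (1 where either bit is 1):
  010111
| 100111
--------
  110111

Answer: 110111 (55)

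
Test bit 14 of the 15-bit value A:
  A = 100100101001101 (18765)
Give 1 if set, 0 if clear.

Bit 14 is the 15th from the right.
  100100101001101
  ^
That bit is 1.

Answer: 1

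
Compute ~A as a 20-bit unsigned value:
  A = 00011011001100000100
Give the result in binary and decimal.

Flip each bit (0->1, 1->0):
  00011011001100000100
  11100100110011111011

Answer: 11100100110011111011 (937211)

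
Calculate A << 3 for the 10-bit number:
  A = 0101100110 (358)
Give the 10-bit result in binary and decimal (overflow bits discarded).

Shift left by 3: drop the top 3 bit(s), append 3 zero(s) on the right.
  0101100110  ->  discard [010], keep [1100110], append 000
= 1100110000

Answer: 1100110000 (816)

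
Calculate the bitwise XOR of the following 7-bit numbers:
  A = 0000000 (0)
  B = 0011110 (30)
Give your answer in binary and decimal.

Apply ^ to each column (1 where bits differ):
  0000000
^ 0011110
---------
  0011110

Answer: 0011110 (30)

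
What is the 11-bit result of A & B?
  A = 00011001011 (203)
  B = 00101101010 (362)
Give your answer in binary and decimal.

Apply & to each column (1 only where both bits are 1):
  00011001011
& 00101101010
-------------
  00001001010

Answer: 00001001010 (74)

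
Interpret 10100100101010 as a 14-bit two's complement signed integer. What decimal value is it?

MSB is 1, so the value is negative. Find the magnitude:
1. Invert bits:  01011011010101
2. Add 1:        01011011010110  = 5846
3. Apply sign:   -5846

Answer: -5846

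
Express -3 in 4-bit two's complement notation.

1. Binary of +3:  0011
2. Invert bits:     1100
3. Add 1:           1101

Answer: 1101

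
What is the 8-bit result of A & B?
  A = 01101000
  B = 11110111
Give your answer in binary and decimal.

Apply & to each column (1 only where both bits are 1):
  01101000
& 11110111
----------
  01100000

Answer: 01100000 (96)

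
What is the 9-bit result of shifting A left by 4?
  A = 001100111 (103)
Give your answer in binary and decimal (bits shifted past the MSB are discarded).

Shift left by 4: drop the top 4 bit(s), append 4 zero(s) on the right.
  001100111  ->  discard [0011], keep [00111], append 0000
= 001110000

Answer: 001110000 (112)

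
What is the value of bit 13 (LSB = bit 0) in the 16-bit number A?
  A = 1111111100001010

Bit 13 is the 14th from the right.
  1111111100001010
    ^
That bit is 1.

Answer: 1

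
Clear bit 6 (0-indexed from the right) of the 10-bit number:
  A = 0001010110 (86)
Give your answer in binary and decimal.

Mask = ~(1 << 6) = 1110111111
Bit 6 of A is 1, so AND-ing with the mask clears it to 0.
  0001010110
& 1110111111
------------
  0000010110

Answer: 0000010110 (22)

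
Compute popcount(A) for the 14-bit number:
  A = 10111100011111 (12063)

10111100011111
1-bits at positions (from bit 0 = LSB): 0, 1, 2, 3, 4, 8, 9, 10, 11, 13
Count = 10

Answer: 10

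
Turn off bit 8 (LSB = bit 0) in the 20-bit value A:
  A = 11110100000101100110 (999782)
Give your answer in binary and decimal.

Mask = ~(1 << 8) = 11111111111011111111
Bit 8 of A is 1, so AND-ing with the mask clears it to 0.
  11110100000101100110
& 11111111111011111111
----------------------
  11110100000001100110

Answer: 11110100000001100110 (999526)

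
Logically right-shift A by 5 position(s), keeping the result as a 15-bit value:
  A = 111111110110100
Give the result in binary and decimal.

Logical shift right by 5: drop the bottom 5 bit(s), prepend 5 zero(s) on the left.
  111111110110100  ->  keep [1111111101], discard [10100], prepend 00000
= 000001111111101

Answer: 000001111111101 (1021)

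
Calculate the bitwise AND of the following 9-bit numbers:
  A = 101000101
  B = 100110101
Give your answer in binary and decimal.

Apply & to each column (1 only where both bits are 1):
  101000101
& 100110101
-----------
  100000101

Answer: 100000101 (261)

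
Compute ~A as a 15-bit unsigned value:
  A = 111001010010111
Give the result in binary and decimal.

Flip each bit (0->1, 1->0):
  111001010010111
  000110101101000

Answer: 000110101101000 (3432)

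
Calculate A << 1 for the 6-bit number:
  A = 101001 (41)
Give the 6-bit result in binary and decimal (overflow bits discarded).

Shift left by 1: drop the top 1 bit(s), append 1 zero(s) on the right.
  101001  ->  discard [1], keep [01001], append 0
= 010010

Answer: 010010 (18)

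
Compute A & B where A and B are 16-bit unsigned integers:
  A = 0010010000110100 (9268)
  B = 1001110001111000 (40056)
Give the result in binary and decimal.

Apply & to each column (1 only where both bits are 1):
  0010010000110100
& 1001110001111000
------------------
  0000010000110000

Answer: 0000010000110000 (1072)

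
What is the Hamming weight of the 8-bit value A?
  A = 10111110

10111110
1-bits at positions (from bit 0 = LSB): 1, 2, 3, 4, 5, 7
Count = 6

Answer: 6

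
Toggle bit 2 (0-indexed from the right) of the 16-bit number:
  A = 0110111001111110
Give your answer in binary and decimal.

Mask = 1 << 2 = 0000000000000100
Bit 2 of A is 1; XOR with the mask flips it to 0.
  0110111001111110
^ 0000000000000100
------------------
  0110111001111010

Answer: 0110111001111010 (28282)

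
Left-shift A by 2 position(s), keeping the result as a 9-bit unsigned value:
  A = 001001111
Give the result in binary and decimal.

Shift left by 2: drop the top 2 bit(s), append 2 zero(s) on the right.
  001001111  ->  discard [00], keep [1001111], append 00
= 100111100

Answer: 100111100 (316)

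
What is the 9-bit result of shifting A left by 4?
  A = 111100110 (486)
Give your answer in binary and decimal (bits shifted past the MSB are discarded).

Shift left by 4: drop the top 4 bit(s), append 4 zero(s) on the right.
  111100110  ->  discard [1111], keep [00110], append 0000
= 001100000

Answer: 001100000 (96)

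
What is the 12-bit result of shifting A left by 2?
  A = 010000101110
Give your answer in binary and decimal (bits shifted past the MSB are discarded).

Shift left by 2: drop the top 2 bit(s), append 2 zero(s) on the right.
  010000101110  ->  discard [01], keep [0000101110], append 00
= 000010111000

Answer: 000010111000 (184)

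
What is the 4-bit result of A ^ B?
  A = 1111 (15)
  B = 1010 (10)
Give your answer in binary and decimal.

Apply ^ to each column (1 where bits differ):
  1111
^ 1010
------
  0101

Answer: 0101 (5)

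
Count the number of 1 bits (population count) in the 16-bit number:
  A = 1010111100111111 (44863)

1010111100111111
1-bits at positions (from bit 0 = LSB): 0, 1, 2, 3, 4, 5, 8, 9, 10, 11, 13, 15
Count = 12

Answer: 12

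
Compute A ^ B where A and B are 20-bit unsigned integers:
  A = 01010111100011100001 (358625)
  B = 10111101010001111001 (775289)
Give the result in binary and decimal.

Apply ^ to each column (1 where bits differ):
  01010111100011100001
^ 10111101010001111001
----------------------
  11101010110010011000

Answer: 11101010110010011000 (961688)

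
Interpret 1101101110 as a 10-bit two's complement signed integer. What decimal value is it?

MSB is 1, so the value is negative. Find the magnitude:
1. Invert bits:  0010010001
2. Add 1:        0010010010  = 146
3. Apply sign:   -146

Answer: -146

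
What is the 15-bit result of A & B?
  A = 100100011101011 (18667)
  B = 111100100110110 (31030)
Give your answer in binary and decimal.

Apply & to each column (1 only where both bits are 1):
  100100011101011
& 111100100110110
-----------------
  100100000100010

Answer: 100100000100010 (18466)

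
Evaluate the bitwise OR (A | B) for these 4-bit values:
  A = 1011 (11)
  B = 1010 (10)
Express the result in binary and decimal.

Apply | to each column (1 where either bit is 1):
  1011
| 1010
------
  1011

Answer: 1011 (11)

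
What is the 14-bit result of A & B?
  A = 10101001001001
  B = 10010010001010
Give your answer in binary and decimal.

Apply & to each column (1 only where both bits are 1):
  10101001001001
& 10010010001010
----------------
  10000000001000

Answer: 10000000001000 (8200)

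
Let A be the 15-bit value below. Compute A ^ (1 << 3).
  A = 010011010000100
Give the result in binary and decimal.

Mask = 1 << 3 = 000000000001000
Bit 3 of A is 0; XOR with the mask flips it to 1.
  010011010000100
^ 000000000001000
-----------------
  010011010001100

Answer: 010011010001100 (9868)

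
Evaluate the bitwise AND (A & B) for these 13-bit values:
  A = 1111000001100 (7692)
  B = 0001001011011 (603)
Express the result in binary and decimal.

Apply & to each column (1 only where both bits are 1):
  1111000001100
& 0001001011011
---------------
  0001000001000

Answer: 0001000001000 (520)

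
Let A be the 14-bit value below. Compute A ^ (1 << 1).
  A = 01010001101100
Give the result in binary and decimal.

Mask = 1 << 1 = 00000000000010
Bit 1 of A is 0; XOR with the mask flips it to 1.
  01010001101100
^ 00000000000010
----------------
  01010001101110

Answer: 01010001101110 (5230)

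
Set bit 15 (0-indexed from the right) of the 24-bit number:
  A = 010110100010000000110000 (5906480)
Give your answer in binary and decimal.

Mask = 1 << 15 = 000000001000000000000000
Bit 15 of A is 0, so OR-ing with the mask flips it to 1.
  010110100010000000110000
| 000000001000000000000000
--------------------------
  010110101010000000110000

Answer: 010110101010000000110000 (5939248)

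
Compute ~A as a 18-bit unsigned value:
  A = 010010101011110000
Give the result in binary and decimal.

Flip each bit (0->1, 1->0):
  010010101011110000
  101101010100001111

Answer: 101101010100001111 (185615)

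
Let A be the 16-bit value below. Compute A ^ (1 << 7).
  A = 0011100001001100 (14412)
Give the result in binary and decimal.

Mask = 1 << 7 = 0000000010000000
Bit 7 of A is 0; XOR with the mask flips it to 1.
  0011100001001100
^ 0000000010000000
------------------
  0011100011001100

Answer: 0011100011001100 (14540)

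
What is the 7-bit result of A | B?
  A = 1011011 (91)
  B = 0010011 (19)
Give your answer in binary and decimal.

Apply | to each column (1 where either bit is 1):
  1011011
| 0010011
---------
  1011011

Answer: 1011011 (91)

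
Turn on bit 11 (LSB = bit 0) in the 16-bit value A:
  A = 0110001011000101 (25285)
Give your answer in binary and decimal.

Mask = 1 << 11 = 0000100000000000
Bit 11 of A is 0, so OR-ing with the mask flips it to 1.
  0110001011000101
| 0000100000000000
------------------
  0110101011000101

Answer: 0110101011000101 (27333)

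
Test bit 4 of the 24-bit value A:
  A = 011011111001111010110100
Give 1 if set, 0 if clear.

Bit 4 is the 5th from the right.
  011011111001111010110100
                     ^
That bit is 1.

Answer: 1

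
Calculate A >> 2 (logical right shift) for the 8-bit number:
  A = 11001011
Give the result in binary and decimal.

Logical shift right by 2: drop the bottom 2 bit(s), prepend 2 zero(s) on the left.
  11001011  ->  keep [110010], discard [11], prepend 00
= 00110010

Answer: 00110010 (50)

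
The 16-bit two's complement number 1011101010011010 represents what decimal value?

MSB is 1, so the value is negative. Find the magnitude:
1. Invert bits:  0100010101100101
2. Add 1:        0100010101100110  = 17766
3. Apply sign:   -17766

Answer: -17766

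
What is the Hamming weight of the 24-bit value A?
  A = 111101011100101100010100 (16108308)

111101011100101100010100
1-bits at positions (from bit 0 = LSB): 2, 4, 8, 9, 11, 14, 15, 16, 18, 20, 21, 22, 23
Count = 13

Answer: 13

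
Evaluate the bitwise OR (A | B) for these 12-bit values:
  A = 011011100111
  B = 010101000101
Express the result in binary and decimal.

Apply | to each column (1 where either bit is 1):
  011011100111
| 010101000101
--------------
  011111100111

Answer: 011111100111 (2023)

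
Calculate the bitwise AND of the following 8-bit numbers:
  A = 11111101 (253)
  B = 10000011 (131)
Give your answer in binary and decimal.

Apply & to each column (1 only where both bits are 1):
  11111101
& 10000011
----------
  10000001

Answer: 10000001 (129)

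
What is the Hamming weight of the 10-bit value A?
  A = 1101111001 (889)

1101111001
1-bits at positions (from bit 0 = LSB): 0, 3, 4, 5, 6, 8, 9
Count = 7

Answer: 7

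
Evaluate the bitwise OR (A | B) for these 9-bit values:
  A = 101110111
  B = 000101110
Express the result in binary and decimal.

Apply | to each column (1 where either bit is 1):
  101110111
| 000101110
-----------
  101111111

Answer: 101111111 (383)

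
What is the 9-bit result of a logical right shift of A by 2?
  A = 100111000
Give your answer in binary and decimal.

Logical shift right by 2: drop the bottom 2 bit(s), prepend 2 zero(s) on the left.
  100111000  ->  keep [1001110], discard [00], prepend 00
= 001001110

Answer: 001001110 (78)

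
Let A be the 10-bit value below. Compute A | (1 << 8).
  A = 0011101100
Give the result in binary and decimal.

Mask = 1 << 8 = 0100000000
Bit 8 of A is 0, so OR-ing with the mask flips it to 1.
  0011101100
| 0100000000
------------
  0111101100

Answer: 0111101100 (492)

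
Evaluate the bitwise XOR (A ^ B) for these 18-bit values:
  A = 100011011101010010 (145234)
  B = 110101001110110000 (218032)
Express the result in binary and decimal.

Apply ^ to each column (1 where bits differ):
  100011011101010010
^ 110101001110110000
--------------------
  010110010011100010

Answer: 010110010011100010 (91362)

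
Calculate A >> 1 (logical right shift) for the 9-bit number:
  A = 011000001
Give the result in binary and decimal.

Logical shift right by 1: drop the bottom 1 bit(s), prepend 1 zero(s) on the left.
  011000001  ->  keep [01100000], discard [1], prepend 0
= 001100000

Answer: 001100000 (96)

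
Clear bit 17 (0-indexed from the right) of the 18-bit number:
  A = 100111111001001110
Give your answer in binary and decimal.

Mask = ~(1 << 17) = 011111111111111111
Bit 17 of A is 1, so AND-ing with the mask clears it to 0.
  100111111001001110
& 011111111111111111
--------------------
  000111111001001110

Answer: 000111111001001110 (32334)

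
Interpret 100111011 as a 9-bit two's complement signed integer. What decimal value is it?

MSB is 1, so the value is negative. Find the magnitude:
1. Invert bits:  011000100
2. Add 1:        011000101  = 197
3. Apply sign:   -197

Answer: -197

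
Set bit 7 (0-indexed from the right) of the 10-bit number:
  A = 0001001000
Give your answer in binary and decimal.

Mask = 1 << 7 = 0010000000
Bit 7 of A is 0, so OR-ing with the mask flips it to 1.
  0001001000
| 0010000000
------------
  0011001000

Answer: 0011001000 (200)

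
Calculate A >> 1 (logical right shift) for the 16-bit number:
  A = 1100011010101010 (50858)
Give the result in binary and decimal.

Logical shift right by 1: drop the bottom 1 bit(s), prepend 1 zero(s) on the left.
  1100011010101010  ->  keep [110001101010101], discard [0], prepend 0
= 0110001101010101

Answer: 0110001101010101 (25429)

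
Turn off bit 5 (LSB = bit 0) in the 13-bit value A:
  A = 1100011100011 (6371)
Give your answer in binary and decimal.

Mask = ~(1 << 5) = 1111111011111
Bit 5 of A is 1, so AND-ing with the mask clears it to 0.
  1100011100011
& 1111111011111
---------------
  1100011000011

Answer: 1100011000011 (6339)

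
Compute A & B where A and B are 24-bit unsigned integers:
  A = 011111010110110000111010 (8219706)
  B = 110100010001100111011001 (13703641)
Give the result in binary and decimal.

Apply & to each column (1 only where both bits are 1):
  011111010110110000111010
& 110100010001100111011001
--------------------------
  010100010000100000011000

Answer: 010100010000100000011000 (5310488)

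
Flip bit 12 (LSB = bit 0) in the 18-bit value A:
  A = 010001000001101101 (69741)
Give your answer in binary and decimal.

Mask = 1 << 12 = 000001000000000000
Bit 12 of A is 1; XOR with the mask flips it to 0.
  010001000001101101
^ 000001000000000000
--------------------
  010000000001101101

Answer: 010000000001101101 (65645)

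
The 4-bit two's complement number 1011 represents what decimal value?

MSB is 1, so the value is negative. Find the magnitude:
1. Invert bits:  0100
2. Add 1:        0101  = 5
3. Apply sign:   -5

Answer: -5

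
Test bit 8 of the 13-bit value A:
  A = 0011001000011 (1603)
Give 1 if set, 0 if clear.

Bit 8 is the 9th from the right.
  0011001000011
      ^
That bit is 0.

Answer: 0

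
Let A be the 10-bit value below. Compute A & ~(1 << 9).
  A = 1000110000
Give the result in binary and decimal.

Mask = ~(1 << 9) = 0111111111
Bit 9 of A is 1, so AND-ing with the mask clears it to 0.
  1000110000
& 0111111111
------------
  0000110000

Answer: 0000110000 (48)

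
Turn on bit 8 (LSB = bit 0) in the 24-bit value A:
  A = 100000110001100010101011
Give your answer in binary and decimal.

Mask = 1 << 8 = 000000000000000100000000
Bit 8 of A is 0, so OR-ing with the mask flips it to 1.
  100000110001100010101011
| 000000000000000100000000
--------------------------
  100000110001100110101011

Answer: 100000110001100110101011 (8591787)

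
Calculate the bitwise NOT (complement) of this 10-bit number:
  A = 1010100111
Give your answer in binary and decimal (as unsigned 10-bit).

Flip each bit (0->1, 1->0):
  1010100111
  0101011000

Answer: 0101011000 (344)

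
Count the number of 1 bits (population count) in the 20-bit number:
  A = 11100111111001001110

11100111111001001110
1-bits at positions (from bit 0 = LSB): 1, 2, 3, 6, 9, 10, 11, 12, 13, 14, 17, 18, 19
Count = 13

Answer: 13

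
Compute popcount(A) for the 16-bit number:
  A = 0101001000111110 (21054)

0101001000111110
1-bits at positions (from bit 0 = LSB): 1, 2, 3, 4, 5, 9, 12, 14
Count = 8

Answer: 8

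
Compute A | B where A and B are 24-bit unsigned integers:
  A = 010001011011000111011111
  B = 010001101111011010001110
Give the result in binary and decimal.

Apply | to each column (1 where either bit is 1):
  010001011011000111011111
| 010001101111011010001110
--------------------------
  010001111111011111011111

Answer: 010001111111011111011111 (4716511)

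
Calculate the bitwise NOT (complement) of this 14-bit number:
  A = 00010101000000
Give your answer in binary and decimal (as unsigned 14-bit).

Flip each bit (0->1, 1->0):
  00010101000000
  11101010111111

Answer: 11101010111111 (15039)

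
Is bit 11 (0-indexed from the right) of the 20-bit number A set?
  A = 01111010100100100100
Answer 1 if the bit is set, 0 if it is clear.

Bit 11 is the 12th from the right.
  01111010100100100100
          ^
That bit is 1.

Answer: 1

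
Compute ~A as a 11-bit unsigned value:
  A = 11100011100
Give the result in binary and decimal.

Flip each bit (0->1, 1->0):
  11100011100
  00011100011

Answer: 00011100011 (227)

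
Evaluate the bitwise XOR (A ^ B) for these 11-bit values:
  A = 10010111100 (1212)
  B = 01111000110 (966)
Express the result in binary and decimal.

Apply ^ to each column (1 where bits differ):
  10010111100
^ 01111000110
-------------
  11101111010

Answer: 11101111010 (1914)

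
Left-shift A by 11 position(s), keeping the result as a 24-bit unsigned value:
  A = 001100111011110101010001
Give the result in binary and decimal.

Shift left by 11: drop the top 11 bit(s), append 11 zero(s) on the right.
  001100111011110101010001  ->  discard [00110011101], keep [1110101010001], append 00000000000
= 111010101000100000000000

Answer: 111010101000100000000000 (15370240)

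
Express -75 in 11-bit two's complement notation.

1. Binary of +75:  00001001011
2. Invert bits:     11110110100
3. Add 1:           11110110101

Answer: 11110110101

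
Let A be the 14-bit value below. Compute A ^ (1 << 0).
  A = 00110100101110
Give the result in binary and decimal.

Mask = 1 << 0 = 00000000000001
Bit 0 of A is 0; XOR with the mask flips it to 1.
  00110100101110
^ 00000000000001
----------------
  00110100101111

Answer: 00110100101111 (3375)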